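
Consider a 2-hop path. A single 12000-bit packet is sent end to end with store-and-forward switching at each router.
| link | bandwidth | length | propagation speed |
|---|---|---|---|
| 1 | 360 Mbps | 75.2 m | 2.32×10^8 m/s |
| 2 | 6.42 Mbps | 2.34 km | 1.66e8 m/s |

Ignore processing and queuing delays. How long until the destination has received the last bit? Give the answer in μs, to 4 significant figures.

1917 μs

Transmission delays (L/R per hop): 33.3333, 1869.16 μs; sum = 1902.49 μs.
Propagation delays (d/s per hop): 0.324138, 14.0964 μs; sum = 14.4205 μs.
End-to-end = 1917 μs.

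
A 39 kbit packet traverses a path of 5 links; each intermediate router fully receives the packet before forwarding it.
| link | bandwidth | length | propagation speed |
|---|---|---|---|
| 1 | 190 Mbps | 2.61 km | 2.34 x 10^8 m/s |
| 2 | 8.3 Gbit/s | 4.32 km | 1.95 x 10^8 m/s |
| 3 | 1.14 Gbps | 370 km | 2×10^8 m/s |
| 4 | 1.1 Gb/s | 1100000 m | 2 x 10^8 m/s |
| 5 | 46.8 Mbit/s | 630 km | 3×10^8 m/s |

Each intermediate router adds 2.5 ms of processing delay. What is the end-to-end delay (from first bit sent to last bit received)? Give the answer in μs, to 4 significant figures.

20600 μs

L = 39000 bits.
Transmission delays (L/R per hop): 205.263, 4.6988, 34.2105, 35.4545, 833.333 μs; sum = 1112.96 μs.
Propagation delays (d/s per hop): 11.1538, 22.1538, 1850, 5500, 2100 μs; sum = 9483.31 μs.
Processing at 4 router(s): 4 × 2.5 ms = 10000 μs.
End-to-end = 20600 μs.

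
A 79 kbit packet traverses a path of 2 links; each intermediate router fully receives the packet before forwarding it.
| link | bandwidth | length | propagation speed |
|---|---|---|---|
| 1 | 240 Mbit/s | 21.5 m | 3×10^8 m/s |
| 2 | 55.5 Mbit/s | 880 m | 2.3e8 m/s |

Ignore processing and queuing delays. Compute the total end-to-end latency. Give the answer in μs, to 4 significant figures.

1756 μs

L = 79000 bits.
Transmission delays (L/R per hop): 329.167, 1423.42 μs; sum = 1752.59 μs.
Propagation delays (d/s per hop): 0.0716667, 3.82609 μs; sum = 3.89775 μs.
End-to-end = 1756 μs.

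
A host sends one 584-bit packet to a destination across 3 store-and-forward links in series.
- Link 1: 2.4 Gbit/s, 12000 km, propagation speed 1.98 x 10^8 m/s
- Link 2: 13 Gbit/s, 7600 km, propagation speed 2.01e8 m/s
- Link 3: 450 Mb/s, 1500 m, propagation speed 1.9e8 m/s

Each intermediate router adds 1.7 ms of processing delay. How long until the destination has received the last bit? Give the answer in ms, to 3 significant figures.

Transmission delays (L/R per hop): 0.000243333, 4.49231e-05, 0.00129778 ms; sum = 0.00158603 ms.
Propagation delays (d/s per hop): 60.6061, 37.8109, 0.00789474 ms; sum = 98.4249 ms.
Processing at 2 router(s): 2 × 1.7 ms = 3.4 ms.
End-to-end = 102 ms.

102 ms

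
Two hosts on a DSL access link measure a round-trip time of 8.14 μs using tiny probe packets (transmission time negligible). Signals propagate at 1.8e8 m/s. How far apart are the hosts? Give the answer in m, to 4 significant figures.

732.6 m

One-way propagation = RTT/2 = 4.07 μs.
d = s × t = 180000000 × 4.07e-06 = 732.6 m.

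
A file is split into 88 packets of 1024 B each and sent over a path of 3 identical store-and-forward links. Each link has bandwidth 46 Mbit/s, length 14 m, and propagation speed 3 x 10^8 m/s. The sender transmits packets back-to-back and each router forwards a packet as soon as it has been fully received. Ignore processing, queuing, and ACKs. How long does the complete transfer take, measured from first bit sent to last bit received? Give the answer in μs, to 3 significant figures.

16000 μs

Per-hop transmission t_tx = L/R = 8192/46000000 = 178.087 μs.
Per-hop propagation t_prop = 14/300000000 = 0.0466667 μs.
Pipeline fill: first packet needs 3·t_tx to clear all hops; remaining 87 packets each add one t_tx.
Total = (3+88-1)·t_tx + 3·t_prop = 90·178.087 + 3·0.0466667 = 16000 μs.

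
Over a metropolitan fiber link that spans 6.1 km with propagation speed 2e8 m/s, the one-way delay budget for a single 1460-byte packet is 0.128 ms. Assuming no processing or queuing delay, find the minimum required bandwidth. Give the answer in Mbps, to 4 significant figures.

119.8 Mbps

L = 11680 bits.
Propagation delay = 6100 / 200000000 = 0.0305 ms.
Transmission budget = 0.128 − 0.0305 = 0.0975 ms.
R ≥ L / t_tx = 11680 bits / 9.75e-05 s = 119.8 Mbps.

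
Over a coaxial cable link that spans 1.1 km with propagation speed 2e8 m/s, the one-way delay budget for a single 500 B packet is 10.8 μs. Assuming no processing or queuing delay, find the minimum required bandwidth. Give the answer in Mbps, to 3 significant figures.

755 Mbps

L = 4000 bits.
Propagation delay = 1100 / 200000000 = 5.5 μs.
Transmission budget = 10.8 − 5.5 = 5.3 μs.
R ≥ L / t_tx = 4000 bits / 5.3e-06 s = 755 Mbps.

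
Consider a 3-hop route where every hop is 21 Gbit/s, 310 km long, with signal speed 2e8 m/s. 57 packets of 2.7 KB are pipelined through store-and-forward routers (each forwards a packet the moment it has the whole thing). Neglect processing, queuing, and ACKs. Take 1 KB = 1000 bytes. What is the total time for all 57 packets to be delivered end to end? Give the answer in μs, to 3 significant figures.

Per-hop transmission t_tx = L/R = 21600/21000000000 = 1.02857 μs.
Per-hop propagation t_prop = 310000/200000000 = 1550 μs.
Pipeline fill: first packet needs 3·t_tx to clear all hops; remaining 56 packets each add one t_tx.
Total = (3+57-1)·t_tx + 3·t_prop = 59·1.02857 + 3·1550 = 4710 μs.

4710 μs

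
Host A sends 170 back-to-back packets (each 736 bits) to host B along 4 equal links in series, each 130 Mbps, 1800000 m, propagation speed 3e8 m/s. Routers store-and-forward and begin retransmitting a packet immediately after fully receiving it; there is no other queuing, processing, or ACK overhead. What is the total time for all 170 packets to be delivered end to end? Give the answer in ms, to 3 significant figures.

Per-hop transmission t_tx = L/R = 736/130000000 = 0.00566154 ms.
Per-hop propagation t_prop = 1800000/300000000 = 6 ms.
Pipeline fill: first packet needs 4·t_tx to clear all hops; remaining 169 packets each add one t_tx.
Total = (4+170-1)·t_tx + 4·t_prop = 173·0.00566154 + 4·6 = 25.0 ms.

25.0 ms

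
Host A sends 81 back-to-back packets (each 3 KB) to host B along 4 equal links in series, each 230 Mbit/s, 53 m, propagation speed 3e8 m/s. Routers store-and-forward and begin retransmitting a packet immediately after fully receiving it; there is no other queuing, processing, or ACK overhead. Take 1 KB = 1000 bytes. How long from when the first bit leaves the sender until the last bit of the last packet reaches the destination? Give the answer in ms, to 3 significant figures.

Per-hop transmission t_tx = L/R = 24000/230000000 = 0.104348 ms.
Per-hop propagation t_prop = 53/300000000 = 0.000176667 ms.
Pipeline fill: first packet needs 4·t_tx to clear all hops; remaining 80 packets each add one t_tx.
Total = (4+81-1)·t_tx + 4·t_prop = 84·0.104348 + 4·0.000176667 = 8.77 ms.

8.77 ms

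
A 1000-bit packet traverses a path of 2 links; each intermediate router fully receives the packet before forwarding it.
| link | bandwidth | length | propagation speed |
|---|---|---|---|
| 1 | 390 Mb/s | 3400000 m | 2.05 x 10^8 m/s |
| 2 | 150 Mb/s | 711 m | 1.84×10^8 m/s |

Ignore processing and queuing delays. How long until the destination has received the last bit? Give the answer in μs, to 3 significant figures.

Transmission delays (L/R per hop): 2.5641, 6.66667 μs; sum = 9.23077 μs.
Propagation delays (d/s per hop): 16585.4, 3.86413 μs; sum = 16589.2 μs.
End-to-end = 16600 μs.

16600 μs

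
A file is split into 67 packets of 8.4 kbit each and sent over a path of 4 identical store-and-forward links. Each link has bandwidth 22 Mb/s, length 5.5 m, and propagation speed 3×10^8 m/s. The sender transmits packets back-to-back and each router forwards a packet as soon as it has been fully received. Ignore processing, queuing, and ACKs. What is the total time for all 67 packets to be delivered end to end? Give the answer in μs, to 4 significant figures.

26730 μs

Per-hop transmission t_tx = L/R = 8400/22000000 = 381.818 μs.
Per-hop propagation t_prop = 5.5/300000000 = 0.0183333 μs.
Pipeline fill: first packet needs 4·t_tx to clear all hops; remaining 66 packets each add one t_tx.
Total = (4+67-1)·t_tx + 4·t_prop = 70·381.818 + 4·0.0183333 = 26730 μs.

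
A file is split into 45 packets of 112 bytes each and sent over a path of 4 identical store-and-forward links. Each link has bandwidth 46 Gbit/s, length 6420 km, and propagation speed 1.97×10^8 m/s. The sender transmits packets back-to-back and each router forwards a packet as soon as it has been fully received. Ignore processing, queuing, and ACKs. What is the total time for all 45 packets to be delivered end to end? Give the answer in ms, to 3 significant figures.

Per-hop transmission t_tx = L/R = 896/46000000000 = 1.94783e-05 ms.
Per-hop propagation t_prop = 6420000/197000000 = 32.5888 ms.
Pipeline fill: first packet needs 4·t_tx to clear all hops; remaining 44 packets each add one t_tx.
Total = (4+45-1)·t_tx + 4·t_prop = 48·1.94783e-05 + 4·32.5888 = 130 ms.

130 ms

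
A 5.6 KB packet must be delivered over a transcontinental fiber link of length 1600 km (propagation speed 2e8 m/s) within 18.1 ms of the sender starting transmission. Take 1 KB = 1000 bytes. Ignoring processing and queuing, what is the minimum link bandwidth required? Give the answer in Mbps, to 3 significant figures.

4.44 Mbps

L = 44800 bits.
Propagation delay = 1600000 / 200000000 = 8 ms.
Transmission budget = 18.1 − 8 = 10.1 ms.
R ≥ L / t_tx = 44800 bits / 0.0101 s = 4.44 Mbps.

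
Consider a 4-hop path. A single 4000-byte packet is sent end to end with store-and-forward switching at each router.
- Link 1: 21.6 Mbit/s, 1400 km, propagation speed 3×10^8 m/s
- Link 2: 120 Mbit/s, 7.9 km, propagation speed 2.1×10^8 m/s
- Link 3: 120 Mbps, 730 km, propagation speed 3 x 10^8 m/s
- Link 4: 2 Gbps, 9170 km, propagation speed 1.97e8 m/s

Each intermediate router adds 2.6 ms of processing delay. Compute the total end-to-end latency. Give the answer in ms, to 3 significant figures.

63.5 ms

L = 4000 × 8 = 32000 bits.
Transmission delays (L/R per hop): 1.48148, 0.266667, 0.266667, 0.016 ms; sum = 2.03081 ms.
Propagation delays (d/s per hop): 4.66667, 0.037619, 2.43333, 46.5482 ms; sum = 53.6858 ms.
Processing at 3 router(s): 3 × 2.6 ms = 7.8 ms.
End-to-end = 63.5 ms.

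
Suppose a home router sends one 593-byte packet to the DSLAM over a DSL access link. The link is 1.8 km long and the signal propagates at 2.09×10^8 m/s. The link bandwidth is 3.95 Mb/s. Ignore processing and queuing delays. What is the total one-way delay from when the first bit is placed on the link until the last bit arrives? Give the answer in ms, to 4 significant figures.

1.210 ms

L = 593 × 8 = 4744 bits.
Transmission delay = L/R = 4744 / 3950000 = 1.20101 ms.
Propagation delay = d/s = 1800 m / 209000000 m/s = 0.00861244 ms.
Total = 1.210 ms.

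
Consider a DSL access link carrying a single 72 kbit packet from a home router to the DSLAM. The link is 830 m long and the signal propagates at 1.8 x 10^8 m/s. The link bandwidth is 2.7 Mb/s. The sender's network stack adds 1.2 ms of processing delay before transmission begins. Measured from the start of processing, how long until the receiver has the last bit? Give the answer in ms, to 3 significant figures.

L = 72000 bits.
Transmission delay = L/R = 72000 / 2700000 = 26.6667 ms.
Propagation delay = d/s = 830 m / 180000000 m/s = 0.00461111 ms.
Plus processing delay 1.2 ms = 1.2 ms.
Total = 27.9 ms.

27.9 ms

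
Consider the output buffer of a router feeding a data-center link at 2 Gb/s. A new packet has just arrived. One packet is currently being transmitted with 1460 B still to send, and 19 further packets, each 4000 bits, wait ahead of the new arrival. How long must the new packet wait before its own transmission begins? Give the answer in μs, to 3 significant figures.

Each queued packet: L/R = 4000/2000000000 = 2 μs.
19 queued → 38 μs.
Plus remaining 11680 bits of current packet: 5.84 μs.
Queuing delay = 43.8 μs.

43.8 μs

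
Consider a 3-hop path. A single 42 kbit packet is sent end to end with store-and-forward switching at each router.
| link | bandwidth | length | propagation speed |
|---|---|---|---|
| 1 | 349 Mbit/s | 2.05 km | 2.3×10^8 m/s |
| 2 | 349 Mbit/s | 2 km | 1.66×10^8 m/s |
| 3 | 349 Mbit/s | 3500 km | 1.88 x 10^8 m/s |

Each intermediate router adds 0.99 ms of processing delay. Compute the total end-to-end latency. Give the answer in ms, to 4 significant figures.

20.98 ms

L = 42000 bits.
Transmission delay per hop = L/R = 42000/349000000 = 0.120344 ms; 3 hops → 0.361032 ms.
Propagation delays (d/s per hop): 0.00891304, 0.0120482, 18.617 ms; sum = 18.638 ms.
Processing at 2 router(s): 2 × 0.99 ms = 1.98 ms.
End-to-end = 20.98 ms.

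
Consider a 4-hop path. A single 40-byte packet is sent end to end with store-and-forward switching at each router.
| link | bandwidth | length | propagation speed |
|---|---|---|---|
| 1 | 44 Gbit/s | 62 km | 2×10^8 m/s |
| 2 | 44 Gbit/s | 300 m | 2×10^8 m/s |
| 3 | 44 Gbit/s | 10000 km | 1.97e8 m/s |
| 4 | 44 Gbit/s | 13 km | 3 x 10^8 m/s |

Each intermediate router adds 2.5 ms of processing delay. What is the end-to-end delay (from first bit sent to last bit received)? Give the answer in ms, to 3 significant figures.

L = 40 × 8 = 320 bits.
Transmission delay per hop = L/R = 320/44000000000 = 7.27273e-06 ms; 4 hops → 2.90909e-05 ms.
Propagation delays (d/s per hop): 0.31, 0.0015, 50.7614, 0.0433333 ms; sum = 51.1163 ms.
Processing at 3 router(s): 3 × 2.5 ms = 7.5 ms.
End-to-end = 58.6 ms.

58.6 ms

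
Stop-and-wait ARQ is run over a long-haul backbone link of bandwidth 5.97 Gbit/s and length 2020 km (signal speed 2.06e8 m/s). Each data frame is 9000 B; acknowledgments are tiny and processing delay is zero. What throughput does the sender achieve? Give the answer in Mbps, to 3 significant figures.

t_tx = L/R = 72000/5970000000 = 1.20603e-05 s.
t_prop = 2020000/206000000 = 0.00980583 s; RTT = 0.0196117 s.
Cycle = t_tx + RTT = 0.0196237 s.
Throughput = L / cycle = 72000 / 0.0196237 = 3.67 Mbps.

3.67 Mbps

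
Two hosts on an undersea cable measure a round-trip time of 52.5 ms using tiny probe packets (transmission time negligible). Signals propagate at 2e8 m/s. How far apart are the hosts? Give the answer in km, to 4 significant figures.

One-way propagation = RTT/2 = 26.25 ms.
d = s × t = 200000000 × 0.02625 = 5250 km.

5250 km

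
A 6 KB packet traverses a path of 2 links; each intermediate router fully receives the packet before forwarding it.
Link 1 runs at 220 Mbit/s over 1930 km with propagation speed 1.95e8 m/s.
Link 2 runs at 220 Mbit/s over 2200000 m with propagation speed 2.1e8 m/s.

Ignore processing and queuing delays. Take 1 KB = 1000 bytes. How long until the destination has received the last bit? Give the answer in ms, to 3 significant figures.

L = 48000 bits.
Transmission delay per hop = L/R = 48000/220000000 = 0.218182 ms; 2 hops → 0.436364 ms.
Propagation delays (d/s per hop): 9.89744, 10.4762 ms; sum = 20.3736 ms.
End-to-end = 20.8 ms.

20.8 ms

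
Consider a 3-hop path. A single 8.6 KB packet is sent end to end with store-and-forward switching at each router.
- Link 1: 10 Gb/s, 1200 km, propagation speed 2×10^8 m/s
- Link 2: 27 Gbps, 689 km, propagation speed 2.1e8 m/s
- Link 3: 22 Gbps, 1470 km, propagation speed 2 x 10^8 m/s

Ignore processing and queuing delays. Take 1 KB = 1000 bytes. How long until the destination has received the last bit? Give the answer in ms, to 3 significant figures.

L = 68800 bits.
Transmission delays (L/R per hop): 0.00688, 0.00254815, 0.00312727 ms; sum = 0.0125554 ms.
Propagation delays (d/s per hop): 6, 3.28095, 7.35 ms; sum = 16.631 ms.
End-to-end = 16.6 ms.

16.6 ms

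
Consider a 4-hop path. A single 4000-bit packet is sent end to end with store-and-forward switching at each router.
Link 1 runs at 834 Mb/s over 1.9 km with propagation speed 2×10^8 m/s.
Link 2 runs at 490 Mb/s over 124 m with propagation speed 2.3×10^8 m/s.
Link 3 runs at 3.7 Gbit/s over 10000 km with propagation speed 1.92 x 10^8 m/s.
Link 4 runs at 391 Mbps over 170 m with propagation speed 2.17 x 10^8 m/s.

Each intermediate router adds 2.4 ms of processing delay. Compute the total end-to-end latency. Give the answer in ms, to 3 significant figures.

59.3 ms

Transmission delays (L/R per hop): 0.00479616, 0.00816327, 0.00108108, 0.0102302 ms; sum = 0.0242707 ms.
Propagation delays (d/s per hop): 0.0095, 0.00053913, 52.0833, 0.00078341 ms; sum = 52.0942 ms.
Processing at 3 router(s): 3 × 2.4 ms = 7.2 ms.
End-to-end = 59.3 ms.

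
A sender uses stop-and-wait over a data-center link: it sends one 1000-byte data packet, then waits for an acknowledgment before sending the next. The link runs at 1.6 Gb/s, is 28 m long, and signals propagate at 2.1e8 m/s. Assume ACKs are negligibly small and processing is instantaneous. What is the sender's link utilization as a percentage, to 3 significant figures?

t_tx = L/R = 8000/1600000000 = 5e-06 s.
t_prop = 28/210000000 = 1.33333e-07 s; RTT = 2.66667e-07 s.
Cycle = t_tx + RTT = 5.26667e-06 s.
Utilization = t_tx / cycle = 5e-06/5.26667e-06 = 94.9 %.

94.9 %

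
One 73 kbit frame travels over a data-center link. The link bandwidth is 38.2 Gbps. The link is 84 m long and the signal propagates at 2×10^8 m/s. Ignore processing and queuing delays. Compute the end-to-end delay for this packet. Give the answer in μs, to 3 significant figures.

L = 73000 bits.
Transmission delay = L/R = 73000 / 38200000000 = 1.91099 μs.
Propagation delay = d/s = 84 m / 200000000 m/s = 0.42 μs.
Total = 2.33 μs.

2.33 μs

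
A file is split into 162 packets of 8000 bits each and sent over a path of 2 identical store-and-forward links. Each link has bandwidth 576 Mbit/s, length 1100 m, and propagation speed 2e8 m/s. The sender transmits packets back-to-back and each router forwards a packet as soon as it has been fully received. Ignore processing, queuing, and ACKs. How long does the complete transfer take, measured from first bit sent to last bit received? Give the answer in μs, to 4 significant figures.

2275 μs

Per-hop transmission t_tx = L/R = 8000/576000000 = 13.8889 μs.
Per-hop propagation t_prop = 1100/200000000 = 5.5 μs.
Pipeline fill: first packet needs 2·t_tx to clear all hops; remaining 161 packets each add one t_tx.
Total = (2+162-1)·t_tx + 2·t_prop = 163·13.8889 + 2·5.5 = 2275 μs.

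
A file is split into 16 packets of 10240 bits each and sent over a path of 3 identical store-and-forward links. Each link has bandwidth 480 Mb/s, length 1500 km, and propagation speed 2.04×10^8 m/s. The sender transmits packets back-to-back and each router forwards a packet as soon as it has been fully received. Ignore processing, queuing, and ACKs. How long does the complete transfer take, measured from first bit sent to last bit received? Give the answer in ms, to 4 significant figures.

22.44 ms

Per-hop transmission t_tx = L/R = 10240/480000000 = 0.0213333 ms.
Per-hop propagation t_prop = 1500000/204000000 = 7.35294 ms.
Pipeline fill: first packet needs 3·t_tx to clear all hops; remaining 15 packets each add one t_tx.
Total = (3+16-1)·t_tx + 3·t_prop = 18·0.0213333 + 3·7.35294 = 22.44 ms.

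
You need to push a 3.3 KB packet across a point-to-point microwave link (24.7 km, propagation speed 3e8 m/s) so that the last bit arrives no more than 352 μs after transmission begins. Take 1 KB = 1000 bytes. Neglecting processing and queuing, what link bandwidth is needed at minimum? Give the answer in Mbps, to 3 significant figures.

97.9 Mbps

L = 26400 bits.
Propagation delay = 24700 / 300000000 = 82.3333 μs.
Transmission budget = 352 − 82.3333 = 269.667 μs.
R ≥ L / t_tx = 26400 bits / 0.000269667 s = 97.9 Mbps.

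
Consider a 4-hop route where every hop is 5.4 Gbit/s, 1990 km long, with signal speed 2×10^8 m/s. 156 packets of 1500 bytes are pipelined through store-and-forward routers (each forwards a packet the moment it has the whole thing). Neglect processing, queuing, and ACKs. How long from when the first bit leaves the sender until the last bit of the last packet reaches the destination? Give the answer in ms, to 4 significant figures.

40.15 ms

Per-hop transmission t_tx = L/R = 12000/5400000000 = 0.00222222 ms.
Per-hop propagation t_prop = 1990000/200000000 = 9.95 ms.
Pipeline fill: first packet needs 4·t_tx to clear all hops; remaining 155 packets each add one t_tx.
Total = (4+156-1)·t_tx + 4·t_prop = 159·0.00222222 + 4·9.95 = 40.15 ms.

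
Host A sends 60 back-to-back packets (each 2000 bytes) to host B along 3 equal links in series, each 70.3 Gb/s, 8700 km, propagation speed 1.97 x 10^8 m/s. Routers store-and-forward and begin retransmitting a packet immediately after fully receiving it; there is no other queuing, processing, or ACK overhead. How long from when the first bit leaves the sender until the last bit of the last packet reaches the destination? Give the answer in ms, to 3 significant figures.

133 ms

Per-hop transmission t_tx = L/R = 16000/70300000000 = 0.000227596 ms.
Per-hop propagation t_prop = 8700000/197000000 = 44.1624 ms.
Pipeline fill: first packet needs 3·t_tx to clear all hops; remaining 59 packets each add one t_tx.
Total = (3+60-1)·t_tx + 3·t_prop = 62·0.000227596 + 3·44.1624 = 133 ms.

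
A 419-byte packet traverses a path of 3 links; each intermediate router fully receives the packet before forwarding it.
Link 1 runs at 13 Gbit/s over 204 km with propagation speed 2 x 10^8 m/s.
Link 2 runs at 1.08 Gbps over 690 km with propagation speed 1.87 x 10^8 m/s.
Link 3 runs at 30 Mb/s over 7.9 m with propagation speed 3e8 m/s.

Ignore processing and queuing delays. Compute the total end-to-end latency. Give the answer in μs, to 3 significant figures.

4820 μs

L = 419 × 8 = 3352 bits.
Transmission delays (L/R per hop): 0.257846, 3.1037, 111.733 μs; sum = 115.095 μs.
Propagation delays (d/s per hop): 1020, 3689.84, 0.0263333 μs; sum = 4709.87 μs.
End-to-end = 4820 μs.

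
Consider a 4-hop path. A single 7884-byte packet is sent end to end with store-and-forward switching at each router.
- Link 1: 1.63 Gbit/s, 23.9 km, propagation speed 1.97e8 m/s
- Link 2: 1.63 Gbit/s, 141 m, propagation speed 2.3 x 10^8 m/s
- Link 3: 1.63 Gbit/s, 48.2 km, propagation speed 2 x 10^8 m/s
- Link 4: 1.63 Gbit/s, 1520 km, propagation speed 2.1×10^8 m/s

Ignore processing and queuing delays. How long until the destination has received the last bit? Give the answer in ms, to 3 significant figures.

7.76 ms

L = 7884 × 8 = 63072 bits.
Transmission delay per hop = L/R = 63072/1630000000 = 0.0386945 ms; 4 hops → 0.154778 ms.
Propagation delays (d/s per hop): 0.12132, 0.000613043, 0.241, 7.2381 ms; sum = 7.60103 ms.
End-to-end = 7.76 ms.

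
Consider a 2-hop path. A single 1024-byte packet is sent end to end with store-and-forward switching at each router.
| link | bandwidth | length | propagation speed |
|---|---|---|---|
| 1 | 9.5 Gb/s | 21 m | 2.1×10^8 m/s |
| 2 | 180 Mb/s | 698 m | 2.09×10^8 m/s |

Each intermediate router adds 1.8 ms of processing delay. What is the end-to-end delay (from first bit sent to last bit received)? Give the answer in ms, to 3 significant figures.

L = 1024 × 8 = 8192 bits.
Transmission delays (L/R per hop): 0.000862316, 0.0455111 ms; sum = 0.0463734 ms.
Propagation delays (d/s per hop): 0.0001, 0.00333971 ms; sum = 0.00343971 ms.
Processing at 1 router(s): 1 × 1.8 ms = 1.8 ms.
End-to-end = 1.85 ms.

1.85 ms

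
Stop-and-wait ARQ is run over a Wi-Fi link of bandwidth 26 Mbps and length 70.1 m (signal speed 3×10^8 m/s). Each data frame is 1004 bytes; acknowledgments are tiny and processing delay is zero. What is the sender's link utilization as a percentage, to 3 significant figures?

99.8 %

t_tx = L/R = 8032/26000000 = 0.000308923 s.
t_prop = 70.1/300000000 = 2.33667e-07 s; RTT = 4.67333e-07 s.
Cycle = t_tx + RTT = 0.00030939 s.
Utilization = t_tx / cycle = 0.000308923/0.00030939 = 99.8 %.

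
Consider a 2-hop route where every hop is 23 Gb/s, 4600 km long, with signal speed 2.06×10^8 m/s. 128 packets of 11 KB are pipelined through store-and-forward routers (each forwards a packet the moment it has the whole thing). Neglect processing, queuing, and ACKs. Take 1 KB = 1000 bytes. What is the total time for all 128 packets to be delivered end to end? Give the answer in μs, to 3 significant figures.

Per-hop transmission t_tx = L/R = 88000/23000000000 = 3.82609 μs.
Per-hop propagation t_prop = 4600000/206000000 = 22330.1 μs.
Pipeline fill: first packet needs 2·t_tx to clear all hops; remaining 127 packets each add one t_tx.
Total = (2+128-1)·t_tx + 2·t_prop = 129·3.82609 + 2·22330.1 = 45200 μs.

45200 μs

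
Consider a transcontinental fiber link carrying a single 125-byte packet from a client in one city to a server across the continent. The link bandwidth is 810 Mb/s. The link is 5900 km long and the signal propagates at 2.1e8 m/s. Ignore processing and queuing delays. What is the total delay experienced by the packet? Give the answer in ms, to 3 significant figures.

L = 125 × 8 = 1000 bits.
Transmission delay = L/R = 1000 / 810000000 = 0.00123457 ms.
Propagation delay = d/s = 5900000 m / 210000000 m/s = 28.0952 ms.
Total = 28.1 ms.

28.1 ms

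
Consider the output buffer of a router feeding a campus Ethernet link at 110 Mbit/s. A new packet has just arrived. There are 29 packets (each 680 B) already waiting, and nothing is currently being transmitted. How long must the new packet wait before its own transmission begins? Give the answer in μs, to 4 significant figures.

1434 μs

Each queued packet: L/R = 5440/110000000 = 49.4545 μs.
29 queued → 1434.18 μs.
Queuing delay = 1434 μs.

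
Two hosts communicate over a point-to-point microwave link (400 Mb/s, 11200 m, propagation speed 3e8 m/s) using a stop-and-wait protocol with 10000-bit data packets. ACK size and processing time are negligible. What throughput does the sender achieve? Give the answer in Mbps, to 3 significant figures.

100 Mbps

t_tx = L/R = 10000/400000000 = 2.5e-05 s.
t_prop = 11200/300000000 = 3.73333e-05 s; RTT = 7.46667e-05 s.
Cycle = t_tx + RTT = 9.96667e-05 s.
Throughput = L / cycle = 10000 / 9.96667e-05 = 100 Mbps.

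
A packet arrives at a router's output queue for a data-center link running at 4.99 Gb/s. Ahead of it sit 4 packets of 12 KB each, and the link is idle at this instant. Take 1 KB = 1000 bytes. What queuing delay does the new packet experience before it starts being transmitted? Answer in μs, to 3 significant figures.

77.0 μs

Each queued packet: L/R = 96000/4990000000 = 19.2385 μs.
4 queued → 76.9539 μs.
Queuing delay = 77.0 μs.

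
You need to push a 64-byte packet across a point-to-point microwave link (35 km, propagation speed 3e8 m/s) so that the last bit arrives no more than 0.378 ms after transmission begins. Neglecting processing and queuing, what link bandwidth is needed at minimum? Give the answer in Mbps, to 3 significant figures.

L = 512 bits.
Propagation delay = 35000 / 300000000 = 0.116667 ms.
Transmission budget = 0.378 − 0.116667 = 0.261333 ms.
R ≥ L / t_tx = 512 bits / 0.000261333 s = 1.96 Mbps.

1.96 Mbps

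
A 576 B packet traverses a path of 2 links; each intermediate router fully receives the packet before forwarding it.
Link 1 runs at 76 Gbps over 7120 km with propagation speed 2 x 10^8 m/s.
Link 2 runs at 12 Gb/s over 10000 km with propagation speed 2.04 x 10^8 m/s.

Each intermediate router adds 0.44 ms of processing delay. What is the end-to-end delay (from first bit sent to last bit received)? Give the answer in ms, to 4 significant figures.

85.06 ms

L = 576 × 8 = 4608 bits.
Transmission delays (L/R per hop): 6.06316e-05, 0.000384 ms; sum = 0.000444632 ms.
Propagation delays (d/s per hop): 35.6, 49.0196 ms; sum = 84.6196 ms.
Processing at 1 router(s): 1 × 0.44 ms = 0.44 ms.
End-to-end = 85.06 ms.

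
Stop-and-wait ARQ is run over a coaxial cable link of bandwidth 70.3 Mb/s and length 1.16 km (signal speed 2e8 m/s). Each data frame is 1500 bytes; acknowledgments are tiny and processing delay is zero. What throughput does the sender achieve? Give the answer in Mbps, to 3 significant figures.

65.8 Mbps

t_tx = L/R = 12000/70300000 = 0.000170697 s.
t_prop = 1160/200000000 = 5.8e-06 s; RTT = 1.16e-05 s.
Cycle = t_tx + RTT = 0.000182297 s.
Throughput = L / cycle = 12000 / 0.000182297 = 65.8 Mbps.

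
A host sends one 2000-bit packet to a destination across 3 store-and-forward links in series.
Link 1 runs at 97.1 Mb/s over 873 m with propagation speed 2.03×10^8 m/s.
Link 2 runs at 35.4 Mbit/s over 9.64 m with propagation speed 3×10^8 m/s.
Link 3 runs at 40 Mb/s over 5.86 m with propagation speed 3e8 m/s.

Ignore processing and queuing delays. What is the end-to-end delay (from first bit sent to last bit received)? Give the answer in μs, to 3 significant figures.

131 μs

Transmission delays (L/R per hop): 20.5973, 56.4972, 50 μs; sum = 127.094 μs.
Propagation delays (d/s per hop): 4.30049, 0.0321333, 0.0195333 μs; sum = 4.35216 μs.
End-to-end = 131 μs.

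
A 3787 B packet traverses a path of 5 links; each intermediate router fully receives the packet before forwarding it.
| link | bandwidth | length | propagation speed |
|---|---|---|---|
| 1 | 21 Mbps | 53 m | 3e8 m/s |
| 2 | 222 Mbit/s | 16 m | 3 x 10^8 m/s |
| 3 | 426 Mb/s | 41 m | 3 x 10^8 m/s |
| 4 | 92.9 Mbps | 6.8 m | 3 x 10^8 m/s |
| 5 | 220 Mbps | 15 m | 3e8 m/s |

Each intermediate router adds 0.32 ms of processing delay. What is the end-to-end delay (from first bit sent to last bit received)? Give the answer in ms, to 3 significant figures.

L = 3787 × 8 = 30296 bits.
Transmission delays (L/R per hop): 1.44267, 0.136468, 0.0711174, 0.326114, 0.137709 ms; sum = 2.11408 ms.
Propagation delays (d/s per hop): 0.000176667, 5.33333e-05, 0.000136667, 2.26667e-05, 5e-05 ms; sum = 0.000439333 ms.
Processing at 4 router(s): 4 × 0.32 ms = 1.28 ms.
End-to-end = 3.39 ms.

3.39 ms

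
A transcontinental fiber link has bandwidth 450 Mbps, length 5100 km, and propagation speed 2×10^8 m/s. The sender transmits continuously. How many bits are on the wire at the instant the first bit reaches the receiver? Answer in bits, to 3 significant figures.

Propagation delay = 5100000 / 200000000 = 0.0255 s.
BDP = R × t_prop = 450000000 × 0.0255 = 11475000 bits.

11500000 bits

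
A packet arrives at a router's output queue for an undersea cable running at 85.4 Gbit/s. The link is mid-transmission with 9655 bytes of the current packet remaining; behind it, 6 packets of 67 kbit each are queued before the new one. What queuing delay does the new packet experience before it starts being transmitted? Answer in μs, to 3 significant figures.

5.61 μs

Each queued packet: L/R = 67000/85400000000 = 0.784543 μs.
6 queued → 4.70726 μs.
Plus remaining 77240 bits of current packet: 0.90445 μs.
Queuing delay = 5.61 μs.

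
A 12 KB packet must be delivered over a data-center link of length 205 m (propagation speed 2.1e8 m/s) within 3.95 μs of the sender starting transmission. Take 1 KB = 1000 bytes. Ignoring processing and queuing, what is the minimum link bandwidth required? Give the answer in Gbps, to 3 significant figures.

L = 96000 bits.
Propagation delay = 205 / 210000000 = 0.97619 μs.
Transmission budget = 3.95 − 0.97619 = 2.97381 μs.
R ≥ L / t_tx = 96000 bits / 2.97381e-06 s = 32.3 Gbps.

32.3 Gbps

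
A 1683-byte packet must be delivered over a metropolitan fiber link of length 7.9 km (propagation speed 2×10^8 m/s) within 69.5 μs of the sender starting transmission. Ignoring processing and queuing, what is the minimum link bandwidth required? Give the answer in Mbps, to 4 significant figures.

L = 13464 bits.
Propagation delay = 7900 / 200000000 = 39.5 μs.
Transmission budget = 69.5 − 39.5 = 30 μs.
R ≥ L / t_tx = 13464 bits / 3e-05 s = 448.8 Mbps.

448.8 Mbps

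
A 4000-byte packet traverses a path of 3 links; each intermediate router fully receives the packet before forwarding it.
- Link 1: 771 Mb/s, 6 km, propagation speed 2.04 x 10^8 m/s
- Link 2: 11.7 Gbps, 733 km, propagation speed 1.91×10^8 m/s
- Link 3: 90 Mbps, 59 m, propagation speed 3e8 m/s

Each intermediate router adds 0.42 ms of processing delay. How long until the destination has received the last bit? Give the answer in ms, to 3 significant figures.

5.11 ms

L = 4000 × 8 = 32000 bits.
Transmission delays (L/R per hop): 0.0415045, 0.00273504, 0.355556 ms; sum = 0.399795 ms.
Propagation delays (d/s per hop): 0.0294118, 3.8377, 0.000196667 ms; sum = 3.8673 ms.
Processing at 2 router(s): 2 × 0.42 ms = 0.84 ms.
End-to-end = 5.11 ms.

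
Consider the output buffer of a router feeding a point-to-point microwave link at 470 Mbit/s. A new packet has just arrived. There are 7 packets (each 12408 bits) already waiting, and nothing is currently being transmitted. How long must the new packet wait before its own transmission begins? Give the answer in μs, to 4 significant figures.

Each queued packet: L/R = 12408/470000000 = 26.4 μs.
7 queued → 184.8 μs.
Queuing delay = 184.8 μs.

184.8 μs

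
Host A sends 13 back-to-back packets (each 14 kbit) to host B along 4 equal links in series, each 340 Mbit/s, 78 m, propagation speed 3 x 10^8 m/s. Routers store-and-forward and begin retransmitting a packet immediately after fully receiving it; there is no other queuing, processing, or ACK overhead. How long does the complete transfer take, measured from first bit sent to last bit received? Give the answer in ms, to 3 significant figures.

0.660 ms

Per-hop transmission t_tx = L/R = 14000/340000000 = 0.0411765 ms.
Per-hop propagation t_prop = 78/300000000 = 0.00026 ms.
Pipeline fill: first packet needs 4·t_tx to clear all hops; remaining 12 packets each add one t_tx.
Total = (4+13-1)·t_tx + 4·t_prop = 16·0.0411765 + 4·0.00026 = 0.660 ms.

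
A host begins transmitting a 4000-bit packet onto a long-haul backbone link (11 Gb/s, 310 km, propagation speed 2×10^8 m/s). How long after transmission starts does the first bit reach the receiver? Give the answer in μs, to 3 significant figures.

1550 μs

First bit experiences only propagation delay: d/s = 310000/200000000 = 1550 μs.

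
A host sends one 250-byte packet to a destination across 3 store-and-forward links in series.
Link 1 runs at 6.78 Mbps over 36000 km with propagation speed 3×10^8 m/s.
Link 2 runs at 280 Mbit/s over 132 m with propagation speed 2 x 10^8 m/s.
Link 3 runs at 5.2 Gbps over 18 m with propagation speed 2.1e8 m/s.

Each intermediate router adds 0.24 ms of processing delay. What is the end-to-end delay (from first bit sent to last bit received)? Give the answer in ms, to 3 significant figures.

L = 250 × 8 = 2000 bits.
Transmission delays (L/R per hop): 0.294985, 0.00714286, 0.000384615 ms; sum = 0.302513 ms.
Propagation delays (d/s per hop): 120, 0.00066, 8.57143e-05 ms; sum = 120.001 ms.
Processing at 2 router(s): 2 × 0.24 ms = 0.48 ms.
End-to-end = 121 ms.

121 ms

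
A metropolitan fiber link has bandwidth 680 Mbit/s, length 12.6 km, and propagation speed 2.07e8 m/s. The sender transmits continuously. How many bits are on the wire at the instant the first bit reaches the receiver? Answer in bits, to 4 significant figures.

Propagation delay = 12600 / 2.07e+08 = 6.08696e-05 s.
BDP = R × t_prop = 680000000 × 6.08696e-05 = 41391.3 bits.

41390 bits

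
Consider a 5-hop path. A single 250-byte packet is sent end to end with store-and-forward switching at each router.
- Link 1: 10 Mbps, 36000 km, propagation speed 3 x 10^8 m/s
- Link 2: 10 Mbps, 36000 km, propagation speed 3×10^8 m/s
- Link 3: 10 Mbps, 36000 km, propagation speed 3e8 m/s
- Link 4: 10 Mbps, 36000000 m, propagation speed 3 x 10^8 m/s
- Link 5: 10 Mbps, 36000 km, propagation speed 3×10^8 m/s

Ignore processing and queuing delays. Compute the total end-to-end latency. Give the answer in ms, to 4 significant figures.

601.0 ms

L = 250 × 8 = 2000 bits.
Transmission delay per hop = L/R = 2000/10000000 = 0.2 ms; 5 hops → 1 ms.
Propagation delays (d/s per hop): 120, 120, 120, 120, 120 ms; sum = 600 ms.
End-to-end = 601.0 ms.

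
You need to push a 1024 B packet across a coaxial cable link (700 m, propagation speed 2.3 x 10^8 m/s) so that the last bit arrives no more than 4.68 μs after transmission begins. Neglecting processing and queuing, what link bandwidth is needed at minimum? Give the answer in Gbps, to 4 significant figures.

5.006 Gbps

L = 8192 bits.
Propagation delay = 700 / 2.3e+08 = 3.04348 μs.
Transmission budget = 4.68 − 3.04348 = 1.63652 μs.
R ≥ L / t_tx = 8192 bits / 1.63652e-06 s = 5.006 Gbps.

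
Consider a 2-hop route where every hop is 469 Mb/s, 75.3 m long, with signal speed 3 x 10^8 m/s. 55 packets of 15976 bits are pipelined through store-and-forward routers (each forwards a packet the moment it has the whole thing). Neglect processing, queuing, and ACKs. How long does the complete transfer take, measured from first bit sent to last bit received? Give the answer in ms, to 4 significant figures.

Per-hop transmission t_tx = L/R = 15976/469000000 = 0.034064 ms.
Per-hop propagation t_prop = 75.3/300000000 = 0.000251 ms.
Pipeline fill: first packet needs 2·t_tx to clear all hops; remaining 54 packets each add one t_tx.
Total = (2+55-1)·t_tx + 2·t_prop = 56·0.034064 + 2·0.000251 = 1.908 ms.

1.908 ms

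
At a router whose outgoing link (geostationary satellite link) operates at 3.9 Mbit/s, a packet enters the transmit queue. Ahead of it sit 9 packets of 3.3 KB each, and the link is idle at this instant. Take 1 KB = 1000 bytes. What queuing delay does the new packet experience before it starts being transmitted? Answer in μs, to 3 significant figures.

60900 μs

Each queued packet: L/R = 26400/3900000 = 6769.23 μs.
9 queued → 60923.1 μs.
Queuing delay = 60900 μs.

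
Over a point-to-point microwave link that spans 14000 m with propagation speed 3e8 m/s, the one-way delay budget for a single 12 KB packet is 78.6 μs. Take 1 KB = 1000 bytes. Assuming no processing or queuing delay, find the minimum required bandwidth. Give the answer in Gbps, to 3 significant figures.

3.01 Gbps

L = 96000 bits.
Propagation delay = 14000 / 300000000 = 46.6667 μs.
Transmission budget = 78.6 − 46.6667 = 31.9333 μs.
R ≥ L / t_tx = 96000 bits / 3.19333e-05 s = 3.01 Gbps.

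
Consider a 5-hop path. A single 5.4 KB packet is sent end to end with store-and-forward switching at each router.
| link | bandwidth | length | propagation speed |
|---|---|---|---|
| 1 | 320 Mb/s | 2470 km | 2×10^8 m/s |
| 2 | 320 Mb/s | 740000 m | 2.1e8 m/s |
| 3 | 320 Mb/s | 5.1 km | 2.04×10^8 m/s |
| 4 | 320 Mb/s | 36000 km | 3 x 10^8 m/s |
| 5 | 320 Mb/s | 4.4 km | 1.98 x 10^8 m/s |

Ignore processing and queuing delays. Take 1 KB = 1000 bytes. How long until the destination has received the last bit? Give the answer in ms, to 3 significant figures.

L = 43200 bits.
Transmission delay per hop = L/R = 43200/320000000 = 0.135 ms; 5 hops → 0.675 ms.
Propagation delays (d/s per hop): 12.35, 3.52381, 0.025, 120, 0.0222222 ms; sum = 135.921 ms.
End-to-end = 137 ms.

137 ms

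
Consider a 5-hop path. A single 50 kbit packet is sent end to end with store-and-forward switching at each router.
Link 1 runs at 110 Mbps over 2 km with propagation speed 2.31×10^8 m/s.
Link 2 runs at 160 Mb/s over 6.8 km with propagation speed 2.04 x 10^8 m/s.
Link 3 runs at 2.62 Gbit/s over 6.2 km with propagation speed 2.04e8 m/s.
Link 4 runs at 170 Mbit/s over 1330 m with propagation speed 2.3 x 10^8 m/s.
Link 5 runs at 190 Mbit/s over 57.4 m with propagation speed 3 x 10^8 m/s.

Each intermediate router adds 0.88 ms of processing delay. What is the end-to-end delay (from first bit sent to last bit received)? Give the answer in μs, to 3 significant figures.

4940 μs

L = 50000 bits.
Transmission delays (L/R per hop): 454.545, 312.5, 19.084, 294.118, 263.158 μs; sum = 1343.4 μs.
Propagation delays (d/s per hop): 8.65801, 33.3333, 30.3922, 5.78261, 0.191333 μs; sum = 78.3574 μs.
Processing at 4 router(s): 4 × 0.88 ms = 3520 μs.
End-to-end = 4940 μs.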